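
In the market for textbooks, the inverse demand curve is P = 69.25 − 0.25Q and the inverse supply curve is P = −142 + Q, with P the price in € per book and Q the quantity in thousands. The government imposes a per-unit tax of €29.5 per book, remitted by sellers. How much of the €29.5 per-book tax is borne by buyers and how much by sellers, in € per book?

Buyers bear €5.9 per book; sellers bear €23.6 per book.

Rewrite in direct form: Qd = 277 − 4P and Qs = P + 142.
Before the tax: set 277 − 4P = P + 142 → P* = €27, Q* = 169.
With the tax collected from sellers, supply shifts: Qs = (P − 29.5) + 142.
Solving gives Q = 145.4 with buyers paying €32.9 and sellers receiving €3.4 (the €29.5 wedge).
Burden on buyers: €5.9; on sellers: €23.6. (They sum to €29.5.)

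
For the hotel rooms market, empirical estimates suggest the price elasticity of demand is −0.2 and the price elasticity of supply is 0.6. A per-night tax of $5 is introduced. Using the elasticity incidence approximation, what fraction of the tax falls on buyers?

Incidence ratio: buyers' share ≈ εs / (εs + |εd|) = 0.6 / (0.6 + 0.2) = 0.75.
Supply is the more elastic side, so buyers bear the larger share.

Buyers' share ≈ 0.75.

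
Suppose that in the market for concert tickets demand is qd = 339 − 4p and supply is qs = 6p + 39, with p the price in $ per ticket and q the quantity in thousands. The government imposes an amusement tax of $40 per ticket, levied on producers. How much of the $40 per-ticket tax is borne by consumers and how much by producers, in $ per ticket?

Consumers bear $24 per ticket; producers bear $16 per ticket.

Without the tax, 339 − 4p = 6p + 39 gives 10p = 300, so p* = $30 and q* = 219.
With the tax collected from producers, supply shifts: qs = 6(p − 40) + 39.
New equilibrium: consumers pay $54, producers receive $14, q = 123. (Wedge: pb − ps = 40.)
Burden on consumers: $24; on producers: $16. (They sum to $40.)
The less price-elastic side of the market bears the larger share of a per-unit tax.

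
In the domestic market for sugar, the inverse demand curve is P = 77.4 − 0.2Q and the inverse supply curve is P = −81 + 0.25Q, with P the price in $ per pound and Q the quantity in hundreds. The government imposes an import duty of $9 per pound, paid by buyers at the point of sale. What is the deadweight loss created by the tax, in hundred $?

Rewrite in direct form: Qd = 387 − 5P and Qs = 4P + 324.
Before the tax: set 387 − 5P = 4P + 324 → P* = $7, Q* = 352.
With the tax collected from buyers, demand (in seller-price terms) shifts: Qd = 387 − 5(P + 9).
Solving gives Q = 332 with buyers paying $11 and sellers receiving $2 (the $9 wedge).
Quantity falls by |ΔQ| = |352 − 332| = 20.
DWL = ½ · t · |ΔQ| = ½ · 9 · 20 = $90.

Deadweight loss = $90 hundred.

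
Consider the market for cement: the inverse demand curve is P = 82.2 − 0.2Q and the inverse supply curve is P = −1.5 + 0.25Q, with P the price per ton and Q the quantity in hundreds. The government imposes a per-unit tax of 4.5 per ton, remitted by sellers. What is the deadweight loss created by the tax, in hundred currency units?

Inverting to Q(P) form: Qd = 411 − 5P; Qs = 4P + 6.
Without the tax, 411 − 5P = 4P + 6 gives 9P = 405, so P* = 45 and Q* = 186.
With the tax collected from sellers, supply shifts: Qs = 4(P − 4.5) + 6.
New equilibrium: buyers pay 47, sellers receive 42.5, Q = 176. (Wedge: Pb − Ps = 4.5.)
Quantity falls by |ΔQ| = |186 − 176| = 10.
DWL = ½ · t · |ΔQ| = ½ · 4.5 · 10 = 22.5.

Deadweight loss = 22.5 hundred.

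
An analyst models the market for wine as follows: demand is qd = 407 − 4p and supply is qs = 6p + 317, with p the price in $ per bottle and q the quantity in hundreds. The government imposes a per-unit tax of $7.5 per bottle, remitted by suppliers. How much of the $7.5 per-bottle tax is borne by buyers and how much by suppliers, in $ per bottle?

Buyers bear $4.5 per bottle; suppliers bear $3 per bottle.

Before the tax: set 407 − 4p = 6p + 317 → p* = $9, q* = 371.
With the tax collected from suppliers, supply shifts: qs = 6(p − 7.5) + 317.
Solving gives q = 353 with buyers paying $13.5 and suppliers receiving $6 (the $7.5 wedge).
Burden on buyers: $4.5; on suppliers: $3. (They sum to $7.5.)
The less price-elastic side of the market bears the larger share of a per-unit tax.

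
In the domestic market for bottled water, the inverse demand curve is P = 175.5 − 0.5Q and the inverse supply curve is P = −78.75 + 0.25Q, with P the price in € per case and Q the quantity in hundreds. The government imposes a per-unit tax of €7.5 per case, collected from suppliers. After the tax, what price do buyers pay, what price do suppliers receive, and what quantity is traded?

Buyers pay €11; suppliers receive €3.5; quantity = 329.

Rewrite in direct form: Qd = 351 − 2P and Qs = 4P + 315.
Before the tax: set 351 − 2P = 4P + 315 → P* = €6, Q* = 339.
With the tax collected from suppliers, supply shifts: Qs = 4(P − 7.5) + 315.
Solving gives Q = 329 with buyers paying €11 and suppliers receiving €3.5 (the €7.5 wedge).
The less price-elastic side of the market bears the larger share of a per-unit tax.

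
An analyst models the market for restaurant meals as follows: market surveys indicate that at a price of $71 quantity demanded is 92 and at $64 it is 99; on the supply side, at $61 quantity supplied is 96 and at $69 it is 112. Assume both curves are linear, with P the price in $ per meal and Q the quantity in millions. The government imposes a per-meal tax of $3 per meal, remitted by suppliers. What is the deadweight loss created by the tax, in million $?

Demand slope: (99 − 92)/(64 − 71) = -1, so Qd = 163 − P.
Supply slope: (112 − 96)/(69 − 61) = 2, so Qs = 2P − 26.
Before the tax: set 163 − P = 2P − 26 → P* = $63, Q* = 100.
With the tax collected from suppliers, supply shifts: Qs = 2(P − 3) − 26.
New equilibrium: buyers pay $65, suppliers receive $62, Q = 98. (Wedge: Pb − Ps = 3.)
Quantity falls by |ΔQ| = |100 − 98| = 2.
DWL = ½ · t · |ΔQ| = ½ · 3 · 2 = $3.

Deadweight loss = $3 million.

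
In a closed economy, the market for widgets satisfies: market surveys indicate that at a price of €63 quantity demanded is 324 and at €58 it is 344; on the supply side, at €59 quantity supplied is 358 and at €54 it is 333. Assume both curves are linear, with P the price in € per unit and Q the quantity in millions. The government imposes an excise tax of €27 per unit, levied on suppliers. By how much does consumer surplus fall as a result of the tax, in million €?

Demand slope: (344 − 324)/(58 − 63) = -4, so Qd = 576 − 4P.
Supply slope: (333 − 358)/(54 − 59) = 5, so Qs = 5P + 63.
Before the tax: set 576 − 4P = 5P + 63 → P* = €57, Q* = 348.
With the tax collected from suppliers, supply shifts: Qs = 5(P − 27) + 63.
Solving gives Q = 288 with buyers paying €72 and suppliers receiving €45 (the €27 wedge).
ΔCS is the trapezoid between Q = 288 and Q = 348 of height €15: ½ · (348 + 288) · 15 = €4770.

Consumer surplus falls by €4770 million.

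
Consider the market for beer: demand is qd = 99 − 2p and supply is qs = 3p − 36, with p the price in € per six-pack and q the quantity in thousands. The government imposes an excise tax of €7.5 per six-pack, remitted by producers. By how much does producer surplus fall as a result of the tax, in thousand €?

Producer surplus falls by €121.5 thousand.

Without the tax, 99 − 2p = 3p − 36 gives 5p = 135, so p* = €27 and q* = 45.
With the tax collected from producers, supply shifts: qs = 3(p − 7.5) − 36.
Solving gives q = 36 with consumers paying €31.5 and producers receiving €24 (the €7.5 wedge).
ΔPS is the trapezoid between Q = 36 and Q = 45 of height €3: ½ · (45 + 36) · 3 = €121.5.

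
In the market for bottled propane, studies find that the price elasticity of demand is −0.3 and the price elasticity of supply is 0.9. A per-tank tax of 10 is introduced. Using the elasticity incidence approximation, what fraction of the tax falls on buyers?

Incidence ratio: buyers' share ≈ εs / (εs + |εd|) = 0.9 / (0.9 + 0.3) = 0.75.
Supply is the more elastic side, so buyers bear the larger share.

Buyers' share ≈ 0.75.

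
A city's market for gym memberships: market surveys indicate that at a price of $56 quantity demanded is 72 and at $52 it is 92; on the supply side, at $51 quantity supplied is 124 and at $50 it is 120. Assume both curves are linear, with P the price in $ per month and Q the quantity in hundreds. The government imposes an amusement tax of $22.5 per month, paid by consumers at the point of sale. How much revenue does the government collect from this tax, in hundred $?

Tax revenue = $1395 hundred.

Demand slope: (92 − 72)/(52 − 56) = -5, so Qd = 352 − 5P.
Supply slope: (120 − 124)/(50 − 51) = 4, so Qs = 4P − 80.
Before the tax: set 352 − 5P = 4P − 80 → P* = $48, Q* = 112.
With the tax collected from consumers, demand (in seller-price terms) shifts: Qd = 352 − 5(P + 22.5).
Solving gives Q = 62 with consumers paying $58 and producers receiving $35.5 (the $22.5 wedge).
Revenue = t · Q = 22.5 · 62 = $1395.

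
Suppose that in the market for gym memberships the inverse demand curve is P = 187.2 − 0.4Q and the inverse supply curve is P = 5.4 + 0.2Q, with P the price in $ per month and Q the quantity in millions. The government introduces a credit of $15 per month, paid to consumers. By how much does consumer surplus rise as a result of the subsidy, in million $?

Rewrite in direct form: Qd = 468 − 2.5P and Qs = 5P − 27.
Without the subsidy, 468 − 2.5P = 5P − 27 gives 7.5P = 495, so P* = $66 and Q* = 303.
With a per-unit subsidy paid to consumers, each effectively pays P − 15, so demand becomes Qd = 468 − 2.5(P − 15).
New equilibrium: consumers pay $56, producers receive $71, Q = 328. (Wedge: Pb − Ps = −15.)
ΔCS is the trapezoid between Q = 328 and Q = 303 of height $10: ½ · (303 + 328) · 10 = $3155.

Consumer surplus rises by $3155 million.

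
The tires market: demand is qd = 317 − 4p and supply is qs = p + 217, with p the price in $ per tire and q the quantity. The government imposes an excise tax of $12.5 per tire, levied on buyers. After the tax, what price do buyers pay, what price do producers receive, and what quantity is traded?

Buyers pay $22.5; producers receive $10; quantity = 227.

Before the tax: set 317 − 4p = p + 217 → p* = $20, q* = 237.
With the tax collected from buyers, demand (in seller-price terms) shifts: qd = 317 − 4(p + 12.5).
Solving gives q = 227 with buyers paying $22.5 and producers receiving $10 (the $12.5 wedge).
The less price-elastic side of the market bears the larger share of a per-unit tax.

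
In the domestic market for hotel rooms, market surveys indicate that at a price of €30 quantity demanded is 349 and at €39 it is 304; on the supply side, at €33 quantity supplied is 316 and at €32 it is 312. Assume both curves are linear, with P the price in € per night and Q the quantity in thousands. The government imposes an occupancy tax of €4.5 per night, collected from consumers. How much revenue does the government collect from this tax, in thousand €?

Demand slope: (304 − 349)/(39 − 30) = -5, so Qd = 499 − 5P.
Supply slope: (312 − 316)/(32 − 33) = 4, so Qs = 4P + 184.
Without the tax, 499 − 5P = 4P + 184 gives 9P = 315, so P* = €35 and Q* = 324.
With the tax collected from consumers, demand (in seller-price terms) shifts: Qd = 499 − 5(P + 4.5).
New equilibrium: consumers pay €37, producers receive €32.5, Q = 314. (Wedge: Pb − Ps = 4.5.)
Revenue = t · Q = 4.5 · 314 = €1413.

Tax revenue = €1413 thousand.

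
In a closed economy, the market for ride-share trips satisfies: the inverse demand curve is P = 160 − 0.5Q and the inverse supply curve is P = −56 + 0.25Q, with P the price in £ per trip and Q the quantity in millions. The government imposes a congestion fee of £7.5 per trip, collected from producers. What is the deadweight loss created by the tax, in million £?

Rewrite in direct form: Qd = 320 − 2P and Qs = 4P + 224.
Before the tax: set 320 − 2P = 4P + 224 → P* = £16, Q* = 288.
With the tax collected from producers, supply shifts: Qs = 4(P − 7.5) + 224.
Solving gives Q = 278 with consumers paying £21 and producers receiving £13.5 (the £7.5 wedge).
Quantity falls by |ΔQ| = |288 − 278| = 10.
DWL = ½ · t · |ΔQ| = ½ · 7.5 · 10 = £37.5.

Deadweight loss = £37.5 million.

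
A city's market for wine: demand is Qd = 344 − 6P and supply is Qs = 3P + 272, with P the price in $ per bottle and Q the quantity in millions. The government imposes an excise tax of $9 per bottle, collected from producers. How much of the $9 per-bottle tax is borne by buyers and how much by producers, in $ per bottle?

Buyers bear $3 per bottle; producers bear $6 per bottle.

Before the tax: set 344 − 6P = 3P + 272 → P* = $8, Q* = 296.
With the tax collected from producers, supply shifts: Qs = 3(P − 9) + 272.
New equilibrium: buyers pay $11, producers receive $2, Q = 278. (Wedge: Pb − Ps = 9.)
Burden on buyers: $3; on producers: $6. (They sum to $9.)
The less price-elastic side of the market bears the larger share of a per-unit tax.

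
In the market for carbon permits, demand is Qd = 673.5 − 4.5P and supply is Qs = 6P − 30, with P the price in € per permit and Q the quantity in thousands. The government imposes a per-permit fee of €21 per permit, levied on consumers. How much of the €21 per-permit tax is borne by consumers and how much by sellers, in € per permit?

Before the tax: set 673.5 − 4.5P = 6P − 30 → P* = €67, Q* = 372.
With the tax collected from consumers, demand (in seller-price terms) shifts: Qd = 673.5 − 4.5(P + 21).
Solving gives Q = 318 with consumers paying €79 and sellers receiving €58 (the €21 wedge).
Burden on consumers: €12; on sellers: €9. (They sum to €21.)

Consumers bear €12 per permit; sellers bear €9 per permit.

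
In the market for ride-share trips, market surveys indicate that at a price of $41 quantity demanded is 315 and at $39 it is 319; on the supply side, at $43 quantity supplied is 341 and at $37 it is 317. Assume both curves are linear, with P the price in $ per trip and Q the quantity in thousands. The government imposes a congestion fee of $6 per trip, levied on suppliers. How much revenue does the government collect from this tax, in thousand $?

Demand slope: (319 − 315)/(39 − 41) = -2, so Qd = 397 − 2P.
Supply slope: (317 − 341)/(37 − 43) = 4, so Qs = 4P + 169.
Before the tax: set 397 − 2P = 4P + 169 → P* = $38, Q* = 321.
With the tax collected from suppliers, supply shifts: Qs = 4(P − 6) + 169.
New equilibrium: buyers pay $42, suppliers receive $36, Q = 313. (Wedge: Pb − Ps = 6.)
Revenue = t · Q = 6 · 313 = $1878.

Tax revenue = $1878 thousand.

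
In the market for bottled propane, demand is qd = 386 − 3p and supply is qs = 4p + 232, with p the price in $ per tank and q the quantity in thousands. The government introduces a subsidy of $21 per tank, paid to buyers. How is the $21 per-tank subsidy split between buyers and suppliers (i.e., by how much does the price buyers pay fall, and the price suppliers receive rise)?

Before the subsidy: set 386 − 3p = 4p + 232 → p* = $22, q* = 320.
With a per-unit subsidy paid to buyers, each effectively pays p − 21, so demand becomes qd = 386 − 3(p − 21).
Solving gives q = 356 with buyers paying $10 and suppliers receiving $31 (the $21 wedge).
Gain to buyers: $12; to suppliers: $9. (They sum to $21.)

Buyers gain $12 per tank; suppliers gain $9 per tank.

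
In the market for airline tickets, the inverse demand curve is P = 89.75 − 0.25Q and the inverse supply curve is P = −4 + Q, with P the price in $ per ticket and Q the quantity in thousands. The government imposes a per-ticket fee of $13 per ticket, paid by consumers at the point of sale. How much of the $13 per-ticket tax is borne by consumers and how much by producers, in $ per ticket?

Consumers bear $2.6 per ticket; producers bear $10.4 per ticket.

Rewrite in direct form: Qd = 359 − 4P and Qs = P + 4.
Without the tax, 359 − 4P = P + 4 gives 5P = 355, so P* = $71 and Q* = 75.
With the tax collected from consumers, demand (in seller-price terms) shifts: Qd = 359 − 4(P + 13).
New equilibrium: consumers pay $73.6, producers receive $60.6, Q = 64.6. (Wedge: Pb − Ps = 13.)
Burden on consumers: $2.6; on producers: $10.4. (They sum to $13.)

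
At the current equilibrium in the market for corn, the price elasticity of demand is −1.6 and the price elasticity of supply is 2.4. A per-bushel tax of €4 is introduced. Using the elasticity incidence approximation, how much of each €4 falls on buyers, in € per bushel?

Buyers bear ≈ €2.4 per bushel.

Incidence ratio: buyers' share ≈ εs / (εs + |εd|) = 2.4 / (2.4 + 1.6) = 0.6.
So buyers bear ≈ 0.6 × €4 = €2.4; producers bear €1.6.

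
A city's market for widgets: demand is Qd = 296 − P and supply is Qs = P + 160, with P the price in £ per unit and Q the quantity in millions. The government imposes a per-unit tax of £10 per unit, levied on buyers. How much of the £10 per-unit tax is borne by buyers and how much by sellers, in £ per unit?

Before the tax: set 296 − P = P + 160 → P* = £68, Q* = 228.
With the tax collected from buyers, demand (in seller-price terms) shifts: Qd = 296 − (P + 10).
Solving gives Q = 223 with buyers paying £73 and sellers receiving £63 (the £10 wedge).
Burden on buyers: £5; on sellers: £5. (They sum to £10.)
The less price-elastic side of the market bears the larger share of a per-unit tax.

Buyers bear £5 per unit; sellers bear £5 per unit.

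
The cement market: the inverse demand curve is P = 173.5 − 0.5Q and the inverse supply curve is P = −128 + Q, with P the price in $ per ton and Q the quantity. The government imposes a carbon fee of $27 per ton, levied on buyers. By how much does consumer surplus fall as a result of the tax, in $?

Consumer surplus falls by $1728.

Inverting to Q(P) form: Qd = 347 − 2P; Qs = P + 128.
Before the tax: set 347 − 2P = P + 128 → P* = $73, Q* = 201.
With the tax collected from buyers, demand (in seller-price terms) shifts: Qd = 347 − 2(P + 27).
New equilibrium: buyers pay $82, producers receive $55, Q = 183. (Wedge: Pb − Ps = 27.)
ΔCS is the trapezoid between Q = 183 and Q = 201 of height $9: ½ · (201 + 183) · 9 = $1728.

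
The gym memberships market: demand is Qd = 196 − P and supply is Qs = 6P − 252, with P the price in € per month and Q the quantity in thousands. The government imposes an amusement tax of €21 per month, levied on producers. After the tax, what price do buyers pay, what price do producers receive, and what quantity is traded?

Buyers pay €82; producers receive €61; quantity = 114.

Before the tax: set 196 − P = 6P − 252 → P* = €64, Q* = 132.
With the tax collected from producers, supply shifts: Qs = 6(P − 21) − 252.
New equilibrium: buyers pay €82, producers receive €61, Q = 114. (Wedge: Pb − Ps = 21.)
The less price-elastic side of the market bears the larger share of a per-unit tax.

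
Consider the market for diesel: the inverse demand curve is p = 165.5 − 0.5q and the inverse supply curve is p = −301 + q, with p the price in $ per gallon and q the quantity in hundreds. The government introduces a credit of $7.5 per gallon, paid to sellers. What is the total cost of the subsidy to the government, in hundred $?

Rewrite in direct form: qd = 331 − 2p and qs = p + 301.
Before the subsidy: set 331 − 2p = p + 301 → p* = $10, q* = 311.
With a per-unit subsidy paid to sellers, each receives p + 7.5 per unit sold, so supply becomes qs = (p + 7.5) + 301.
New equilibrium: buyers pay $7.5, sellers receive $15, q = 316. (Wedge: pb − ps = −7.5.)
Outlay = t · Q = 7.5 · 316 = $2370.

Government outlay = $2370 hundred.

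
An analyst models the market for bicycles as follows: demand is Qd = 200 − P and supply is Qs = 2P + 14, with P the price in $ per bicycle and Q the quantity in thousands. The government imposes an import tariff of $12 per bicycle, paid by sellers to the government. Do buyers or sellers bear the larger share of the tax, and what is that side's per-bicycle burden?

Before the tax: set 200 − P = 2P + 14 → P* = $62, Q* = 138.
With the tax collected from sellers, supply shifts: Qs = 2(P − 12) + 14.
Solving gives Q = 130 with buyers paying $70 and sellers receiving $58 (the $12 wedge).
Per-bicycle burden: buyers $8, sellers $4.
Buyers take the larger share because demand is less price-elastic here (demand slope 1 vs supply slope 2).
The less price-elastic side of the market bears the larger share of a per-unit tax.

Buyers bear the larger share: $8 per bicycle.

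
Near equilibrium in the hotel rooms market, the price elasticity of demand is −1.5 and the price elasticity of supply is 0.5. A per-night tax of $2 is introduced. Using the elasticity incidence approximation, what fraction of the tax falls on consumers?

Incidence ratio: consumers' share ≈ εs / (εs + |εd|) = 0.5 / (0.5 + 1.5) = 0.25.
Supply is the less elastic side, so consumers bear the smaller share.

Consumers' share ≈ 0.25.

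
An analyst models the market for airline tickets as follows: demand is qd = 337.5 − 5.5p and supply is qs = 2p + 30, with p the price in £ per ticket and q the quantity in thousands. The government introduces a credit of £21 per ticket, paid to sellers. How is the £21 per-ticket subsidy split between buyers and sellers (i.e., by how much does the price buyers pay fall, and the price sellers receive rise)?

Without the subsidy, 337.5 − 5.5p = 2p + 30 gives 7.5p = 307.5, so p* = £41 and q* = 112.
With a per-unit subsidy paid to sellers, each receives p + 21 per unit sold, so supply becomes qs = 2(p + 21) + 30.
Solving gives q = 142.8 with buyers paying £35.4 and sellers receiving £56.4 (the £21 wedge).
Gain to buyers: £5.6; to sellers: £15.4. (They sum to £21.)

Buyers gain £5.6 per ticket; sellers gain £15.4 per ticket.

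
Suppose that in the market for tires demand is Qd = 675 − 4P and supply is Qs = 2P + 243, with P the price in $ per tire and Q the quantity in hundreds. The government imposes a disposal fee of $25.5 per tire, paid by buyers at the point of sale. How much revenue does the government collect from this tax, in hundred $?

Tax revenue = $9001.5 hundred.

Before the tax: set 675 − 4P = 2P + 243 → P* = $72, Q* = 387.
With the tax collected from buyers, demand (in seller-price terms) shifts: Qd = 675 − 4(P + 25.5).
New equilibrium: buyers pay $80.5, sellers receive $55, Q = 353. (Wedge: Pb − Ps = 25.5.)
Revenue = t · Q = 25.5 · 353 = $9001.5.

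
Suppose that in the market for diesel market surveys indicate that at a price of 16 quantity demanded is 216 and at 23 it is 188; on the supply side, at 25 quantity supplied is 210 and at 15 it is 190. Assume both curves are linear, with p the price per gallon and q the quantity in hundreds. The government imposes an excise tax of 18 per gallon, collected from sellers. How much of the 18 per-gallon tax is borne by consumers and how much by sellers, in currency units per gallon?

Consumers bear 6 per gallon; sellers bear 12 per gallon.

Demand slope: (188 − 216)/(23 − 16) = -4, so qd = 280 − 4p.
Supply slope: (190 − 210)/(15 − 25) = 2, so qs = 2p + 160.
Without the tax, 280 − 4p = 2p + 160 gives 6p = 120, so p* = 20 and q* = 200.
With the tax collected from sellers, supply shifts: qs = 2(p − 18) + 160.
Solving gives q = 176 with consumers paying 26 and sellers receiving 8 (the 18 wedge).
Burden on consumers: 6; on sellers: 12. (They sum to 18.)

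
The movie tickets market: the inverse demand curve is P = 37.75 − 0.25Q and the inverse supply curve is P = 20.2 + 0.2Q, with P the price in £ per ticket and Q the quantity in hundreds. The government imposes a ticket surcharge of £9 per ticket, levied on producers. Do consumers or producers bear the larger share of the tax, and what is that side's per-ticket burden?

Consumers bear the larger share: £5 per ticket.

Inverting to Q(P) form: Qd = 151 − 4P; Qs = 5P − 101.
Without the tax, 151 − 4P = 5P − 101 gives 9P = 252, so P* = £28 and Q* = 39.
With the tax collected from producers, supply shifts: Qs = 5(P − 9) − 101.
Solving gives Q = 19 with consumers paying £33 and producers receiving £24 (the £9 wedge).
Per-ticket burden: consumers £5, producers £4.
Consumers take the larger share because demand is less price-elastic here (demand slope 4 vs supply slope 5).
The less price-elastic side of the market bears the larger share of a per-unit tax.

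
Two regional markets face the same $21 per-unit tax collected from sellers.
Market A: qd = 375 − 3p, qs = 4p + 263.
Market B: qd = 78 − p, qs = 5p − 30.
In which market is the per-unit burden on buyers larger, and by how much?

Market A: pre-tax p* = $16, q* = 327; post-tax q = 291; per-unit burden on buyers = $12.
Market B: pre-tax p* = $18, q* = 60; post-tax q = 42.5; per-unit burden on buyers = $17.5.
Difference: $12 vs $17.5 → market B is larger by $5.5.

Market B, by $5.5.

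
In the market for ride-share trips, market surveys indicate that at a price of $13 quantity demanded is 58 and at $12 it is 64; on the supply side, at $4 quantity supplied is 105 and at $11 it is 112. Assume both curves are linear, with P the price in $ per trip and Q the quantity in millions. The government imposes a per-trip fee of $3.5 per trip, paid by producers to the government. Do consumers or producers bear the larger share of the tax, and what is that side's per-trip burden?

Demand slope: (64 − 58)/(12 − 13) = -6, so Qd = 136 − 6P.
Supply slope: (112 − 105)/(11 − 4) = 1, so Qs = P + 101.
Before the tax: set 136 − 6P = P + 101 → P* = $5, Q* = 106.
With the tax collected from producers, supply shifts: Qs = (P − 3.5) + 101.
Solving gives Q = 103 with consumers paying $5.5 and producers receiving $2 (the $3.5 wedge).
Per-trip burden: consumers $0.5, producers $3.
Producers take the larger share because supply is less price-elastic here (demand slope 6 vs supply slope 1).
The less price-elastic side of the market bears the larger share of a per-unit tax.

Producers bear the larger share: $3 per trip.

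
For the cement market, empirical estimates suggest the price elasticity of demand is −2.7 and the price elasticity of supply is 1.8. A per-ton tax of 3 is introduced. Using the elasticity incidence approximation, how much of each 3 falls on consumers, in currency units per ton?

Incidence ratio: consumers' share ≈ εs / (εs + |εd|) = 1.8 / (1.8 + 2.7) = 0.4.
So consumers bear ≈ 0.4 × 3 = 1.2; suppliers bear 1.8.

Consumers bear ≈ 1.2 per ton.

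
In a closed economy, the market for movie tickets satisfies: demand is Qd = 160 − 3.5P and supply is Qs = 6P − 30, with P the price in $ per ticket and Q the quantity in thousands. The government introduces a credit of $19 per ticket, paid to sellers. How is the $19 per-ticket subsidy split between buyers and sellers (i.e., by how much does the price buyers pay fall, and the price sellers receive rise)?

Without the subsidy, 160 − 3.5P = 6P − 30 gives 9.5P = 190, so P* = $20 and Q* = 90.
With a per-unit subsidy paid to sellers, each receives P + 19 per unit sold, so supply becomes Qs = 6(P + 19) − 30.
New equilibrium: buyers pay $8, sellers receive $27, Q = 132. (Wedge: Pb − Ps = −19.)
Gain to buyers: $12; to sellers: $7. (They sum to $19.)

Buyers gain $12 per ticket; sellers gain $7 per ticket.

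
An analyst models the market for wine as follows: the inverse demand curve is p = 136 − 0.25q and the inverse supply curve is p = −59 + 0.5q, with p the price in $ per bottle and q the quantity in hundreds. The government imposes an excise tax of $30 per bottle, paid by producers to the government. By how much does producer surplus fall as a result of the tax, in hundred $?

Rewrite in direct form: qd = 544 − 4p and qs = 2p + 118.
Before the tax: set 544 − 4p = 2p + 118 → p* = $71, q* = 260.
With the tax collected from producers, supply shifts: qs = 2(p − 30) + 118.
New equilibrium: buyers pay $81, producers receive $51, q = 220. (Wedge: pb − ps = 30.)
ΔPS is the trapezoid between Q = 220 and Q = 260 of height $20: ½ · (260 + 220) · 20 = $4800.

Producer surplus falls by $4800 hundred.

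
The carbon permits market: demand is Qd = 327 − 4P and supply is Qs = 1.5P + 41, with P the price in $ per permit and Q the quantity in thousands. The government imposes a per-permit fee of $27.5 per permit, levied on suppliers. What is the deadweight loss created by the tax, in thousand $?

Without the tax, 327 − 4P = 1.5P + 41 gives 5.5P = 286, so P* = $52 and Q* = 119.
With the tax collected from suppliers, supply shifts: Qs = 1.5(P − 27.5) + 41.
New equilibrium: consumers pay $59.5, suppliers receive $32, Q = 89. (Wedge: Pb − Ps = 27.5.)
Quantity falls by |ΔQ| = |119 − 89| = 30.
DWL = ½ · t · |ΔQ| = ½ · 27.5 · 30 = $412.5.

Deadweight loss = $412.5 thousand.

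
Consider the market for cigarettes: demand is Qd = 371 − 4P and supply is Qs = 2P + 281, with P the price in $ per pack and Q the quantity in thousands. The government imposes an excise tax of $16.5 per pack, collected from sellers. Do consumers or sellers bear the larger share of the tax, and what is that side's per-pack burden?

Sellers bear the larger share: $11 per pack.

Without the tax, 371 − 4P = 2P + 281 gives 6P = 90, so P* = $15 and Q* = 311.
With the tax collected from sellers, supply shifts: Qs = 2(P − 16.5) + 281.
Solving gives Q = 289 with consumers paying $20.5 and sellers receiving $4 (the $16.5 wedge).
Per-pack burden: consumers $5.5, sellers $11.
Sellers take the larger share because supply is less price-elastic here (demand slope 4 vs supply slope 2).
The less price-elastic side of the market bears the larger share of a per-unit tax.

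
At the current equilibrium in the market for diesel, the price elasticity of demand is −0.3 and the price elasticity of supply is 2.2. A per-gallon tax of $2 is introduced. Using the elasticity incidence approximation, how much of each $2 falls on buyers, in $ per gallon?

Buyers bear ≈ $1.76 per gallon.

Incidence ratio: buyers' share ≈ εs / (εs + |εd|) = 2.2 / (2.2 + 0.3) = 0.88.
So buyers bear ≈ 0.88 × $2 = $1.76; producers bear $0.24.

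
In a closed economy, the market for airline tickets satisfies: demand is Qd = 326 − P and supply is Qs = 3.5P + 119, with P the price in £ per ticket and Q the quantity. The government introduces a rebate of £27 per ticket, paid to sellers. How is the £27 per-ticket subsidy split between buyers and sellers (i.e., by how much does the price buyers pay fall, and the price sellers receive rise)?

Buyers gain £21 per ticket; sellers gain £6 per ticket.

Before the subsidy: set 326 − P = 3.5P + 119 → P* = £46, Q* = 280.
With a per-unit subsidy paid to sellers, each receives P + 27 per unit sold, so supply becomes Qs = 3.5(P + 27) + 119.
Solving gives Q = 301 with buyers paying £25 and sellers receiving £52 (the £27 wedge).
Gain to buyers: £21; to sellers: £6. (They sum to £27.)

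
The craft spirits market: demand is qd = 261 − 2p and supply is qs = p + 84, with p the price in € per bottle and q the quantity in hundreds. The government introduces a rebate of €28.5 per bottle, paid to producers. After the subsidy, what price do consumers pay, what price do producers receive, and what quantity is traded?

Consumers pay €49.5; producers receive €78; quantity = 162.

Without the subsidy, 261 − 2p = p + 84 gives 3p = 177, so p* = €59 and q* = 143.
With a per-unit subsidy paid to producers, each receives p + 28.5 per unit sold, so supply becomes qs = (p + 28.5) + 84.
New equilibrium: consumers pay €49.5, producers receive €78, q = 162. (Wedge: pb − ps = −28.5.)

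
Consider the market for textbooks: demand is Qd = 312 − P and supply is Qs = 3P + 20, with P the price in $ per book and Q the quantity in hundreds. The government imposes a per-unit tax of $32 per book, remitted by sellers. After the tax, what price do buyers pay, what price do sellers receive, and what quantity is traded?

Before the tax: set 312 − P = 3P + 20 → P* = $73, Q* = 239.
With the tax collected from sellers, supply shifts: Qs = 3(P − 32) + 20.
Solving gives Q = 215 with buyers paying $97 and sellers receiving $65 (the $32 wedge).

Buyers pay $97; sellers receive $65; quantity = 215.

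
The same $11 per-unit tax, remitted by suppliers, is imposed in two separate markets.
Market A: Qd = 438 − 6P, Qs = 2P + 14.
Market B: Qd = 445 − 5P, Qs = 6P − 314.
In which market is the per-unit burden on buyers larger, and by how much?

Market A: pre-tax P* = $53, Q* = 120; post-tax Q = 103.5; per-unit burden on buyers = $2.75.
Market B: pre-tax P* = $69, Q* = 100; post-tax Q = 70; per-unit burden on buyers = $6.
Difference: $2.75 vs $6 → market B is larger by $3.25.

Market B, by $3.25.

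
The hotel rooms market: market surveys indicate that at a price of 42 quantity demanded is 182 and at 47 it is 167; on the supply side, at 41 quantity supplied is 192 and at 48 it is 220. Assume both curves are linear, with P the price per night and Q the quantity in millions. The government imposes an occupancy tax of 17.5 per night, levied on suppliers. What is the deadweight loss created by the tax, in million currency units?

Deadweight loss = 262.5 million.

Demand slope: (167 − 182)/(47 − 42) = -3, so Qd = 308 − 3P.
Supply slope: (220 − 192)/(48 − 41) = 4, so Qs = 4P + 28.
Without the tax, 308 − 3P = 4P + 28 gives 7P = 280, so P* = 40 and Q* = 188.
With the tax collected from suppliers, supply shifts: Qs = 4(P − 17.5) + 28.
New equilibrium: consumers pay 50, suppliers receive 32.5, Q = 158. (Wedge: Pb − Ps = 17.5.)
Quantity falls by |ΔQ| = |188 − 158| = 30.
DWL = ½ · t · |ΔQ| = ½ · 17.5 · 30 = 262.5.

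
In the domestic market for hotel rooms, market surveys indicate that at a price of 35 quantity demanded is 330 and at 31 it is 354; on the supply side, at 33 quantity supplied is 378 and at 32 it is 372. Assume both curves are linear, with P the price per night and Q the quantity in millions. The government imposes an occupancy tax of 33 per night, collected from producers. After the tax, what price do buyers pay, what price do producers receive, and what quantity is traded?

Demand slope: (354 − 330)/(31 − 35) = -6, so Qd = 540 − 6P.
Supply slope: (372 − 378)/(32 − 33) = 6, so Qs = 6P + 180.
Before the tax: set 540 − 6P = 6P + 180 → P* = 30, Q* = 360.
With the tax collected from producers, supply shifts: Qs = 6(P − 33) + 180.
Solving gives Q = 261 with buyers paying 46.5 and producers receiving 13.5 (the 33 wedge).

Buyers pay 46.5; producers receive 13.5; quantity = 261.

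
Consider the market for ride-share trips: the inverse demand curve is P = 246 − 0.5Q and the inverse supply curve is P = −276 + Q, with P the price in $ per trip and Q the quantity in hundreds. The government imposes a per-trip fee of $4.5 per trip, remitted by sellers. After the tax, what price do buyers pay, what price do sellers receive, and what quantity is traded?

Buyers pay $73.5; sellers receive $69; quantity = 345.

Rewrite in direct form: Qd = 492 − 2P and Qs = P + 276.
Before the tax: set 492 − 2P = P + 276 → P* = $72, Q* = 348.
With the tax collected from sellers, supply shifts: Qs = (P − 4.5) + 276.
New equilibrium: buyers pay $73.5, sellers receive $69, Q = 345. (Wedge: Pb − Ps = 4.5.)
The less price-elastic side of the market bears the larger share of a per-unit tax.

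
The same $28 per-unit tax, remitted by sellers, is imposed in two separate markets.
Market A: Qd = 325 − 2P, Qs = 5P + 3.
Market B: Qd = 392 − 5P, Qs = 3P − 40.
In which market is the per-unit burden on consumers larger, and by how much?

Market A, by $9.5.

Market A: pre-tax P* = $46, Q* = 233; post-tax Q = 193; per-unit burden on consumers = $20.
Market B: pre-tax P* = $54, Q* = 122; post-tax Q = 69.5; per-unit burden on consumers = $10.5.
Difference: $20 vs $10.5 → market A is larger by $9.5.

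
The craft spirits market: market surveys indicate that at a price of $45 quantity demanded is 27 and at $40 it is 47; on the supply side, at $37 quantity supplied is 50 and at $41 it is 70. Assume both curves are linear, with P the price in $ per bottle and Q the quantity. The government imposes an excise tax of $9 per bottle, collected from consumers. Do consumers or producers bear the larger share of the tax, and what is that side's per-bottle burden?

Consumers bear the larger share: $5 per bottle.

Demand slope: (47 − 27)/(40 − 45) = -4, so Qd = 207 − 4P.
Supply slope: (70 − 50)/(41 − 37) = 5, so Qs = 5P − 135.
Without the tax, 207 − 4P = 5P − 135 gives 9P = 342, so P* = $38 and Q* = 55.
With the tax collected from consumers, demand (in seller-price terms) shifts: Qd = 207 − 4(P + 9).
New equilibrium: consumers pay $43, producers receive $34, Q = 35. (Wedge: Pb − Ps = 9.)
Per-bottle burden: consumers $5, producers $4.
Consumers take the larger share because demand is less price-elastic here (demand slope 4 vs supply slope 5).
The less price-elastic side of the market bears the larger share of a per-unit tax.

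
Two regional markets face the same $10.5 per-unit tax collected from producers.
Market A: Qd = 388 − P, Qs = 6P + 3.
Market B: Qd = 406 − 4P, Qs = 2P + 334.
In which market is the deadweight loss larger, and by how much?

Market B, by $26.25.

Market A: pre-tax P* = $55, Q* = 333; post-tax Q = 324; deadweight loss = $47.25.
Market B: pre-tax P* = $12, Q* = 358; post-tax Q = 344; deadweight loss = $73.5.
Difference: $47.25 vs $73.5 → market B is larger by $26.25.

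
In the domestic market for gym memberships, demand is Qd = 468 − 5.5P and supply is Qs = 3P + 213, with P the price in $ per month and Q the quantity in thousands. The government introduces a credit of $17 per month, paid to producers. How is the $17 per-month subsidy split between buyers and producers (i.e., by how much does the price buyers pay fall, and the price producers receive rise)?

Buyers gain $6 per month; producers gain $11 per month.

Before the subsidy: set 468 − 5.5P = 3P + 213 → P* = $30, Q* = 303.
With a per-unit subsidy paid to producers, each receives P + 17 per unit sold, so supply becomes Qs = 3(P + 17) + 213.
New equilibrium: buyers pay $24, producers receive $41, Q = 336. (Wedge: Pb − Ps = −17.)
Gain to buyers: $6; to producers: $11. (They sum to $17.)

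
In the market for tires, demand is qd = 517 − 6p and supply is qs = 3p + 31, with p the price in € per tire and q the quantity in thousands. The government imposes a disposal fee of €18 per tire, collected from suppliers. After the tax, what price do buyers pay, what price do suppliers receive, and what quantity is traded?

Without the tax, 517 − 6p = 3p + 31 gives 9p = 486, so p* = €54 and q* = 193.
With the tax collected from suppliers, supply shifts: qs = 3(p − 18) + 31.
Solving gives q = 157 with buyers paying €60 and suppliers receiving €42 (the €18 wedge).

Buyers pay €60; suppliers receive €42; quantity = 157.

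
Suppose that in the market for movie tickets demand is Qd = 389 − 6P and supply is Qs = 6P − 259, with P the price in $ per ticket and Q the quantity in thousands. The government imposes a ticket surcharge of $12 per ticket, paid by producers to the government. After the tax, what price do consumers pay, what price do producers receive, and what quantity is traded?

Without the tax, 389 − 6P = 6P − 259 gives 12P = 648, so P* = $54 and Q* = 65.
With the tax collected from producers, supply shifts: Qs = 6(P − 12) − 259.
New equilibrium: consumers pay $60, producers receive $48, Q = 29. (Wedge: Pb − Ps = 12.)

Consumers pay $60; producers receive $48; quantity = 29.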